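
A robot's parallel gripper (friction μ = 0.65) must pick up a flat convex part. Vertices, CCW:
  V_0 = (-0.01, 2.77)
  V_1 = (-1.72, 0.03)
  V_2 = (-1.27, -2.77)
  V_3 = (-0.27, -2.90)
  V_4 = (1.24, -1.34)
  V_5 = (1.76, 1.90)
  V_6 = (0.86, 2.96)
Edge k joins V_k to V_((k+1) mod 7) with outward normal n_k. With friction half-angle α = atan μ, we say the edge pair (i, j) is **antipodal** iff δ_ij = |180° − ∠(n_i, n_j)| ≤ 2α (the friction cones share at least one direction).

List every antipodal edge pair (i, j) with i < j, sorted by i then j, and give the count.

count = 9; pairs: (0,2), (0,3), (0,4), (1,3), (1,4), (1,5), (2,5), (2,6), (3,6)

α = atan 0.65 = 33.02°;  2α = 66.05°
n_0 = (-0.8483, +0.5294)
n_1 = (-0.9873, -0.1587)
n_2 = (-0.1289, -0.9917)
n_3 = (+0.7185, -0.6955)
n_4 = (+0.9874, -0.1585)
n_5 = (+0.7623, +0.6472)
n_6 = (-0.2134, +0.9770)
  (0,1): δ = 138.90°  ·
  (0,2): δ = 65.44°  ✓
  (0,3): δ = 12.10°  ✓
  (0,4): δ = 22.85°  ✓
  (0,5): δ = 72.30°  ·
  (0,6): δ = 134.29°  ·
  (1,2): δ = 106.54°  ·
  (1,3): δ = 53.20°  ✓
  (1,4): δ = 18.25°  ✓
  (1,5): δ = 31.20°  ✓
  (1,6): δ = 93.19°  ·
  (2,3): δ = 126.66°  ·
  (2,4): δ = 91.71°  ·
  (2,5): δ = 42.26°  ✓
  (2,6): δ = 19.73°  ✓
  (3,4): δ = 145.05°  ·
  (3,5): δ = 95.60°  ·
  (3,6): δ = 33.61°  ✓
  (4,5): δ = 130.55°  ·
  (4,6): δ = 68.56°  ·
  (5,6): δ = 118.01°  ·
antipodal pairs: 9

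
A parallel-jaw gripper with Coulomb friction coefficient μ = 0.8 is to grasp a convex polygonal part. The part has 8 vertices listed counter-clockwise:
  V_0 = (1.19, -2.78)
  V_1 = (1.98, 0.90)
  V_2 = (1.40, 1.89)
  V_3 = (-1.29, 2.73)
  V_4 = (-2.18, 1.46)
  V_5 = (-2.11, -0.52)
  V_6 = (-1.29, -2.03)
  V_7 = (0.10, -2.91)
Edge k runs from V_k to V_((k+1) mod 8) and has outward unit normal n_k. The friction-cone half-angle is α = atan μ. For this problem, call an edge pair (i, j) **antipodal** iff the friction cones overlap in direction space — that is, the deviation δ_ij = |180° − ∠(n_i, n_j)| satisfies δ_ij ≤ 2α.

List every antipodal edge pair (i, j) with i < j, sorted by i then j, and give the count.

α = atan 0.8 = 38.66°;  2α = 77.32°
n_0 = (+0.9777, -0.2099)
n_1 = (+0.8628, +0.5055)
n_2 = (+0.2981, +0.9545)
n_3 = (-0.8189, +0.5739)
n_4 = (-0.9994, -0.0353)
n_5 = (-0.8788, -0.4772)
n_6 = (-0.5349, -0.8449)
n_7 = (+0.1184, -0.9930)
  (0,1): δ = 137.52°  ·
  (0,2): δ = 95.23°  ·
  (0,3): δ = 22.91°  ✓
  (0,4): δ = 14.14°  ✓
  (0,5): δ = 40.62°  ✓
  (0,6): δ = 69.78°  ✓
  (0,7): δ = 108.92°  ·
  (1,2): δ = 137.71°  ·
  (1,3): δ = 65.39°  ✓
  (1,4): δ = 28.34°  ✓
  (1,5): δ = 1.86°  ✓
  (1,6): δ = 27.30°  ✓
  (1,7): δ = 66.44°  ✓
  (2,3): δ = 107.68°  ·
  (2,4): δ = 70.63°  ✓
  (2,5): δ = 44.15°  ✓
  (2,6): δ = 15.00°  ✓
  (2,7): δ = 24.14°  ✓
  (3,4): δ = 142.95°  ·
  (3,5): δ = 116.47°  ·
  (3,6): δ = 87.32°  ·
  (3,7): δ = 48.18°  ✓
  (4,5): δ = 153.52°  ·
  (4,6): δ = 124.36°  ·
  (4,7): δ = 85.22°  ·
  (5,6): δ = 150.84°  ·
  (5,7): δ = 111.70°  ·
  (6,7): δ = 140.86°  ·
antipodal pairs: 14

count = 14; pairs: (0,3), (0,4), (0,5), (0,6), (1,3), (1,4), (1,5), (1,6), (1,7), (2,4), (2,5), (2,6), (2,7), (3,7)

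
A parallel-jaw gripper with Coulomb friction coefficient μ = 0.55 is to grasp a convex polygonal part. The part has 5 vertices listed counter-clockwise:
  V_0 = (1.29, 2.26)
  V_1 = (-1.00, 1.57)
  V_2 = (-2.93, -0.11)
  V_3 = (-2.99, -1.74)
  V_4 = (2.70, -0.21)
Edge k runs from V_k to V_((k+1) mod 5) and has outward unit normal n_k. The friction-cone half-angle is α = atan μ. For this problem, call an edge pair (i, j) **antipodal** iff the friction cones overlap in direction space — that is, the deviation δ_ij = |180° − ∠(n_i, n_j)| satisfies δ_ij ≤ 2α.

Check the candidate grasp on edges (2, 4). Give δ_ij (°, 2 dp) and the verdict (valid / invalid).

α = atan 0.55 = 28.81°;  2α = 57.62°
edge 2: e_2 = (-0.06, -1.63);  n_2 = (-0.9993, +0.0368)
edge 4: e_4 = (-1.41, +2.47);  n_4 = (+0.8685, +0.4958)
∠(n_2, n_4) = 148.17°
δ = |180° − 148.17°| = 31.83°
31.83° ≤ 2α = 57.62°  →  valid

δ = 31.83°, valid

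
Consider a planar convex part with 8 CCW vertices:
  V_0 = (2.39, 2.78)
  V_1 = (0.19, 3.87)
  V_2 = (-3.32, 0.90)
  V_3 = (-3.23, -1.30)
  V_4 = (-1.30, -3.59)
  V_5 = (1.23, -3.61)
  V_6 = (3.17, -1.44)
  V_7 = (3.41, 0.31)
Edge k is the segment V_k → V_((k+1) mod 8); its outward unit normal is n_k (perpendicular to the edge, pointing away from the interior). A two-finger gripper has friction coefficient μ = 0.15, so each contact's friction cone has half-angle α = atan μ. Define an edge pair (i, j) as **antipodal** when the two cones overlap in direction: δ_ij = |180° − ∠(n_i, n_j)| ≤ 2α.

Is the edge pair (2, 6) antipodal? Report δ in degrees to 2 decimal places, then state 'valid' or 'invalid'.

α = atan 0.15 = 8.53°;  2α = 17.06°
edge 2: e_2 = (+0.09, -2.20);  n_2 = (-0.9992, -0.0409)
edge 6: e_6 = (+0.24, +1.75);  n_6 = (+0.9907, -0.1359)
∠(n_2, n_6) = 169.85°
δ = |180° − 169.85°| = 10.15°
10.15° ≤ 2α = 17.06°  →  valid

δ = 10.15°, valid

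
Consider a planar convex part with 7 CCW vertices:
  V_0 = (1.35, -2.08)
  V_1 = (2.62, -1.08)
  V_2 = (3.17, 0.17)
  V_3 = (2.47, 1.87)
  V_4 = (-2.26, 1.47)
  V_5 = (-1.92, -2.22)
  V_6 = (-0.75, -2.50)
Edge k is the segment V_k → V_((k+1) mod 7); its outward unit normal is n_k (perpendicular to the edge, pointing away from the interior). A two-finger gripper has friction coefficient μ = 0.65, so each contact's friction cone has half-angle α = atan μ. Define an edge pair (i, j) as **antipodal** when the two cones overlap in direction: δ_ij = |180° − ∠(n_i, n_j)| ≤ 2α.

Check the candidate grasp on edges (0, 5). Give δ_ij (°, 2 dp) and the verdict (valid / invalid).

δ = 128.32°, invalid

α = atan 0.65 = 33.02°;  2α = 66.05°
edge 0: e_0 = (+1.27, +1.00);  n_0 = (+0.6186, -0.7857)
edge 5: e_5 = (+1.17, -0.28);  n_5 = (-0.2327, -0.9725)
∠(n_0, n_5) = 51.68°
δ = |180° − 51.68°| = 128.32°
128.32° > 2α = 66.05°  →  invalid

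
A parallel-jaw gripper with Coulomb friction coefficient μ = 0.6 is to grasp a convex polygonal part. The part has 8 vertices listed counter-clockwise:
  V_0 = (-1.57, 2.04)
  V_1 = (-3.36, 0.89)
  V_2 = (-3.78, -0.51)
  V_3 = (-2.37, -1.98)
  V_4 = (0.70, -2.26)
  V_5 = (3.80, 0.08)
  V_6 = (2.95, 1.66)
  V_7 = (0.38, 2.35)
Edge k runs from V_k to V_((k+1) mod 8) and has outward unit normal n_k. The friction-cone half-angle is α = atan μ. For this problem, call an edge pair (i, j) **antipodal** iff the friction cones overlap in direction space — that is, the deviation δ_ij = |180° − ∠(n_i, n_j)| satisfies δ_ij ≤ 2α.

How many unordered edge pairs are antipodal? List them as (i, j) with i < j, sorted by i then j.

count = 12; pairs: (0,3), (0,4), (1,4), (1,5), (2,5), (2,6), (2,7), (3,5), (3,6), (3,7), (4,6), (4,7)

α = atan 0.6 = 30.96°;  2α = 61.93°
n_0 = (-0.5405, +0.8413)
n_1 = (-0.9578, +0.2873)
n_2 = (-0.7217, -0.6922)
n_3 = (-0.0908, -0.9959)
n_4 = (+0.6025, -0.7981)
n_5 = (+0.8807, +0.4738)
n_6 = (+0.2593, +0.9658)
n_7 = (-0.1570, +0.9876)
  (0,1): δ = 139.42°  ·
  (0,2): δ = 78.91°  ·
  (0,3): δ = 37.93°  ✓
  (0,4): δ = 4.33°  ✓
  (0,5): δ = 85.56°  ·
  (0,6): δ = 132.25°  ·
  (0,7): δ = 156.31°  ·
  (1,2): δ = 119.49°  ·
  (1,3): δ = 78.51°  ·
  (1,4): δ = 36.25°  ✓
  (1,5): δ = 44.98°  ✓
  (1,6): δ = 91.67°  ·
  (1,7): δ = 115.73°  ·
  (2,3): δ = 139.02°  ·
  (2,4): δ = 96.76°  ·
  (2,5): δ = 15.53°  ✓
  (2,6): δ = 31.16°  ✓
  (2,7): δ = 55.23°  ✓
  (3,4): δ = 137.74°  ·
  (3,5): δ = 56.51°  ✓
  (3,6): δ = 9.82°  ✓
  (3,7): δ = 14.24°  ✓
  (4,5): δ = 98.77°  ·
  (4,6): δ = 52.08°  ✓
  (4,7): δ = 28.01°  ✓
  (5,6): δ = 133.31°  ·
  (5,7): δ = 109.25°  ·
  (6,7): δ = 155.94°  ·
antipodal pairs: 12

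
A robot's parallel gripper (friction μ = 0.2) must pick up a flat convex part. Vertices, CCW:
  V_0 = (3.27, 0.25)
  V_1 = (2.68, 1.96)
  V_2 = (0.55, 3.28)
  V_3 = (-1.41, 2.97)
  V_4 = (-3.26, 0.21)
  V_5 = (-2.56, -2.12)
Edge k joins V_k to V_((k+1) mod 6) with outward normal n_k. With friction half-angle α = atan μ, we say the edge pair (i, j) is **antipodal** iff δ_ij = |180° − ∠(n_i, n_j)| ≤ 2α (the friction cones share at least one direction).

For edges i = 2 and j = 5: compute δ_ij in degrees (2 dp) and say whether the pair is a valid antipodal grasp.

α = atan 0.2 = 11.31°;  2α = 22.62°
edge 2: e_2 = (-1.96, -0.31);  n_2 = (-0.1562, +0.9877)
edge 5: e_5 = (+5.83, +2.37);  n_5 = (+0.3766, -0.9264)
∠(n_2, n_5) = 166.87°
δ = |180° − 166.87°| = 13.13°
13.13° ≤ 2α = 22.62°  →  valid

δ = 13.13°, valid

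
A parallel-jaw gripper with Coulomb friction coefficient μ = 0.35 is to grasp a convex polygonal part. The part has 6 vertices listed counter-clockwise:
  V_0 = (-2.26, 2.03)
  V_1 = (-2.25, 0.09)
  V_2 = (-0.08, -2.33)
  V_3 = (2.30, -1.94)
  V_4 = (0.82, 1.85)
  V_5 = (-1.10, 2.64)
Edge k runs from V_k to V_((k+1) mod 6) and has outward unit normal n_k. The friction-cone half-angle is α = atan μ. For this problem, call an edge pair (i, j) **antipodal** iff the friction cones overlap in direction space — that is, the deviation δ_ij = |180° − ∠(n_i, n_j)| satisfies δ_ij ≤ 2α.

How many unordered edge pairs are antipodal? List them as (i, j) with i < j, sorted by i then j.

count = 5; pairs: (0,3), (1,3), (1,4), (2,4), (2,5)

α = atan 0.35 = 19.29°;  2α = 38.58°
n_0 = (-1.0000, -0.0052)
n_1 = (-0.7445, -0.6676)
n_2 = (+0.1617, -0.9868)
n_3 = (+0.9315, +0.3638)
n_4 = (+0.3805, +0.9248)
n_5 = (-0.4654, +0.8851)
  (0,1): δ = 138.41°  ·
  (0,2): δ = 80.99°  ·
  (0,3): δ = 21.04°  ✓
  (0,4): δ = 67.34°  ·
  (0,5): δ = 117.44°  ·
  (1,2): δ = 122.58°  ·
  (1,3): δ = 20.55°  ✓
  (1,4): δ = 25.75°  ✓
  (1,5): δ = 75.86°  ·
  (2,3): δ = 77.98°  ·
  (2,4): δ = 31.67°  ✓
  (2,5): δ = 18.43°  ✓
  (3,4): δ = 133.70°  ·
  (3,5): δ = 83.59°  ·
  (4,5): δ = 129.90°  ·
antipodal pairs: 5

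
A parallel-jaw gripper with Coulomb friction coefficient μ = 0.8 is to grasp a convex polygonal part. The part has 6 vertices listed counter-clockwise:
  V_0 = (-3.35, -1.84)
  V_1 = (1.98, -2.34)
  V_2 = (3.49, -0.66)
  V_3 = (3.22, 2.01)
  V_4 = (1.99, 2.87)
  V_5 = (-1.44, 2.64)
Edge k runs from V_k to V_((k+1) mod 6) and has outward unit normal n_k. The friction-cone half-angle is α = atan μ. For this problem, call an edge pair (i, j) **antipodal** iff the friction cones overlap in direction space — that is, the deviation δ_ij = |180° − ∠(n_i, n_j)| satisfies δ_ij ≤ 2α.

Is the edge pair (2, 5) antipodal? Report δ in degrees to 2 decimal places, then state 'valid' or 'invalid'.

α = atan 0.8 = 38.66°;  2α = 77.32°
edge 2: e_2 = (-0.27, +2.67);  n_2 = (+0.9949, +0.1006)
edge 5: e_5 = (-1.91, -4.48);  n_5 = (-0.9199, +0.3922)
∠(n_2, n_5) = 151.14°
δ = |180° − 151.14°| = 28.86°
28.86° ≤ 2α = 77.32°  →  valid

δ = 28.86°, valid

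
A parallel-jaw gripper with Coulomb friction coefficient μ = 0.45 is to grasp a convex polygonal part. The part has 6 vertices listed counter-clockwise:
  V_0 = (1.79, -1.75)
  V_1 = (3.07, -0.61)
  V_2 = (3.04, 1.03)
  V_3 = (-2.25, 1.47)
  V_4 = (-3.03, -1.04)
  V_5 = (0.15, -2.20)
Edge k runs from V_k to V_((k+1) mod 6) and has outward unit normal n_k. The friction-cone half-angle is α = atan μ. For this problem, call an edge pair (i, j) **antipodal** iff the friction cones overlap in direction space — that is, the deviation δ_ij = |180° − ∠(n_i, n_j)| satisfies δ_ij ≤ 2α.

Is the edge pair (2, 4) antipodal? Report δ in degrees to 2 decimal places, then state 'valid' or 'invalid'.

α = atan 0.45 = 24.23°;  2α = 48.46°
edge 2: e_2 = (-5.29, +0.44);  n_2 = (+0.0829, +0.9966)
edge 4: e_4 = (+3.18, -1.16);  n_4 = (-0.3427, -0.9394)
∠(n_2, n_4) = 164.71°
δ = |180° − 164.71°| = 15.29°
15.29° ≤ 2α = 48.46°  →  valid

δ = 15.29°, valid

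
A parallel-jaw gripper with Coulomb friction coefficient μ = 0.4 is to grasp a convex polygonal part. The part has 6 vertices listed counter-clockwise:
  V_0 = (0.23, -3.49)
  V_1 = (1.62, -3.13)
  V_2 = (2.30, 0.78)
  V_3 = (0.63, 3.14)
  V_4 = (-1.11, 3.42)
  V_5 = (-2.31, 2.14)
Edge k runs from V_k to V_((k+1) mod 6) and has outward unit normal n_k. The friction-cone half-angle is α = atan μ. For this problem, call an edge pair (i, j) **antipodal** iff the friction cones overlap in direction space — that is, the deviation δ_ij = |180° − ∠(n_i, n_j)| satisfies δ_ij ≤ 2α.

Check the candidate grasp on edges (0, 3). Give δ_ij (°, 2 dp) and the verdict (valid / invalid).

α = atan 0.4 = 21.80°;  2α = 43.60°
edge 0: e_0 = (+1.39, +0.36);  n_0 = (+0.2507, -0.9681)
edge 3: e_3 = (-1.74, +0.28);  n_3 = (+0.1589, +0.9873)
∠(n_0, n_3) = 156.34°
δ = |180° − 156.34°| = 23.66°
23.66° ≤ 2α = 43.60°  →  valid

δ = 23.66°, valid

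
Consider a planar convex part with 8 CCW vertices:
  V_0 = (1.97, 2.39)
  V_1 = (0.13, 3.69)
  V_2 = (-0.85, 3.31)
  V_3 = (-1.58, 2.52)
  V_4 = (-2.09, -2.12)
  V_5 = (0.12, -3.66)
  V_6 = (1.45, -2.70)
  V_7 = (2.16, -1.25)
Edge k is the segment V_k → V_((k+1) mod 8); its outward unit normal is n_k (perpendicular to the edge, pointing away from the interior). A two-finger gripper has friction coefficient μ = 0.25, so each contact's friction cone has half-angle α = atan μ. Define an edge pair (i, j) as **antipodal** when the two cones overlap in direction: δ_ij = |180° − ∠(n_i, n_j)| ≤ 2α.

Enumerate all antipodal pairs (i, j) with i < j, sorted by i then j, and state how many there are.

α = atan 0.25 = 14.04°;  2α = 28.07°
n_0 = (+0.5770, +0.8167)
n_1 = (-0.3615, +0.9324)
n_2 = (-0.7344, +0.6787)
n_3 = (-0.9940, +0.1093)
n_4 = (-0.5717, -0.8205)
n_5 = (+0.5853, -0.8108)
n_6 = (+0.8981, -0.4398)
n_7 = (+0.9986, +0.0521)
  (0,1): δ = 123.56°  ·
  (0,2): δ = 97.50°  ·
  (0,3): δ = 61.03°  ·
  (0,4): δ = 0.37°  ✓
  (0,5): δ = 71.06°  ·
  (0,6): δ = 99.15°  ·
  (0,7): δ = 128.23°  ·
  (1,2): δ = 153.93°  ·
  (1,3): δ = 117.47°  ·
  (1,4): δ = 56.06°  ·
  (1,5): δ = 14.63°  ✓
  (1,6): δ = 42.72°  ·
  (1,7): δ = 71.79°  ·
  (2,3): δ = 143.53°  ·
  (2,4): δ = 82.13°  ·
  (2,5): δ = 11.44°  ✓
  (2,6): δ = 16.65°  ✓
  (2,7): δ = 45.73°  ·
  (3,4): δ = 118.60°  ·
  (3,5): δ = 47.91°  ·
  (3,6): δ = 19.82°  ✓
  (3,7): δ = 9.26°  ✓
  (4,5): δ = 109.31°  ·
  (4,6): δ = 81.22°  ·
  (4,7): δ = 52.14°  ·
  (5,6): δ = 151.91°  ·
  (5,7): δ = 122.83°  ·
  (6,7): δ = 150.92°  ·
antipodal pairs: 6

count = 6; pairs: (0,4), (1,5), (2,5), (2,6), (3,6), (3,7)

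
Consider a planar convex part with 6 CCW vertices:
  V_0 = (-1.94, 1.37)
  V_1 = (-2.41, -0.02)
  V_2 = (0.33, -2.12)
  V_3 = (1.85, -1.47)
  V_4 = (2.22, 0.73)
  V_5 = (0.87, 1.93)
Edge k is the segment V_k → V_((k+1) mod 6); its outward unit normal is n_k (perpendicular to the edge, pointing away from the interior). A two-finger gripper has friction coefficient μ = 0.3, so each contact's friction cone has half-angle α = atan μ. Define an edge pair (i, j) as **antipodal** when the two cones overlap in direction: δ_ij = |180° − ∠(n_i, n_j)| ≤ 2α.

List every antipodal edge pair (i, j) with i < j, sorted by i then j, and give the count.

count = 3; pairs: (0,3), (1,4), (2,5)

α = atan 0.3 = 16.70°;  2α = 33.40°
n_0 = (-0.9473, +0.3203)
n_1 = (-0.6083, -0.7937)
n_2 = (+0.3932, -0.9195)
n_3 = (+0.9862, -0.1659)
n_4 = (+0.6644, +0.7474)
n_5 = (-0.1954, +0.9807)
  (0,1): δ = 108.79°  ·
  (0,2): δ = 48.17°  ·
  (0,3): δ = 9.14°  ✓
  (0,4): δ = 67.05°  ·
  (0,5): δ = 119.95°  ·
  (1,2): δ = 119.38°  ·
  (1,3): δ = 62.08°  ·
  (1,4): δ = 4.17°  ✓
  (1,5): δ = 48.74°  ·
  (2,3): δ = 122.70°  ·
  (2,4): δ = 64.79°  ·
  (2,5): δ = 11.88°  ✓
  (3,4): δ = 122.09°  ·
  (3,5): δ = 69.18°  ·
  (4,5): δ = 127.10°  ·
antipodal pairs: 3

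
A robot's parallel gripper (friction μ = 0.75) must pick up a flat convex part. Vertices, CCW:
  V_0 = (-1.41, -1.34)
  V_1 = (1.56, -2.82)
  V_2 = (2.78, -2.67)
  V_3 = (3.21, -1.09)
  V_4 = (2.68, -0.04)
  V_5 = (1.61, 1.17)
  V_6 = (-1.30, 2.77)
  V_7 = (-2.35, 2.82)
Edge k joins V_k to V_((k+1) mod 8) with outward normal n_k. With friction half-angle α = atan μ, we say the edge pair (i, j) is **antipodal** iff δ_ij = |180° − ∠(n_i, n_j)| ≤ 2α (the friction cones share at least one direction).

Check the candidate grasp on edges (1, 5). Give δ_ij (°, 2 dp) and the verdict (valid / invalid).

δ = 35.81°, valid

α = atan 0.75 = 36.87°;  2α = 73.74°
edge 1: e_1 = (+1.22, +0.15);  n_1 = (+0.1220, -0.9925)
edge 5: e_5 = (-2.91, +1.60);  n_5 = (+0.4818, +0.8763)
∠(n_1, n_5) = 144.19°
δ = |180° − 144.19°| = 35.81°
35.81° ≤ 2α = 73.74°  →  valid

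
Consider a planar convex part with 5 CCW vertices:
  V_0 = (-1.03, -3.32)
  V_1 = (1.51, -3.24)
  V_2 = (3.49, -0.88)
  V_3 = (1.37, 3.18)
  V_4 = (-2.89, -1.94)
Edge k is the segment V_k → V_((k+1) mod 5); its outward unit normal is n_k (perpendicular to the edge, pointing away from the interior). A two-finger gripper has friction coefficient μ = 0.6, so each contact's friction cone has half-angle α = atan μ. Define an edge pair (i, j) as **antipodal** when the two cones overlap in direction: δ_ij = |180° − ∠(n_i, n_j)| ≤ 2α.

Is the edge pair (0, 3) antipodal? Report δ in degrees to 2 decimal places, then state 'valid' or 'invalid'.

δ = 48.43°, valid

α = atan 0.6 = 30.96°;  2α = 61.93°
edge 0: e_0 = (+2.54, +0.08);  n_0 = (+0.0315, -0.9995)
edge 3: e_3 = (-4.26, -5.12);  n_3 = (-0.7687, +0.6396)
∠(n_0, n_3) = 131.57°
δ = |180° − 131.57°| = 48.43°
48.43° ≤ 2α = 61.93°  →  valid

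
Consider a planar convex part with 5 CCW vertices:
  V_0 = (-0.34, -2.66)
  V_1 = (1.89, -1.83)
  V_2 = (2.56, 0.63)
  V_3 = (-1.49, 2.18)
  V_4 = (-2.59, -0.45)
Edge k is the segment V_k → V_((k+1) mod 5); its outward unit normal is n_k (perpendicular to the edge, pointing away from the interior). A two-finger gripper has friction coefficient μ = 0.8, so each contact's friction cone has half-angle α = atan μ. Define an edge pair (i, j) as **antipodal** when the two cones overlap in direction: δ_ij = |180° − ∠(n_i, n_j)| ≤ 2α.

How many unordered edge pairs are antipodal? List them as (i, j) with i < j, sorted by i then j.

α = atan 0.8 = 38.66°;  2α = 77.32°
n_0 = (+0.3488, -0.9372)
n_1 = (+0.9649, -0.2628)
n_2 = (+0.3574, +0.9339)
n_3 = (-0.9226, +0.3859)
n_4 = (-0.7007, -0.7134)
  (0,1): δ = 125.65°  ·
  (0,2): δ = 41.36°  ✓
  (0,3): δ = 46.89°  ✓
  (0,4): δ = 115.10°  ·
  (1,2): δ = 95.71°  ·
  (1,3): δ = 7.46°  ✓
  (1,4): δ = 60.75°  ✓
  (2,3): δ = 91.75°  ·
  (2,4): δ = 23.54°  ✓
  (3,4): δ = 111.79°  ·
antipodal pairs: 5

count = 5; pairs: (0,2), (0,3), (1,3), (1,4), (2,4)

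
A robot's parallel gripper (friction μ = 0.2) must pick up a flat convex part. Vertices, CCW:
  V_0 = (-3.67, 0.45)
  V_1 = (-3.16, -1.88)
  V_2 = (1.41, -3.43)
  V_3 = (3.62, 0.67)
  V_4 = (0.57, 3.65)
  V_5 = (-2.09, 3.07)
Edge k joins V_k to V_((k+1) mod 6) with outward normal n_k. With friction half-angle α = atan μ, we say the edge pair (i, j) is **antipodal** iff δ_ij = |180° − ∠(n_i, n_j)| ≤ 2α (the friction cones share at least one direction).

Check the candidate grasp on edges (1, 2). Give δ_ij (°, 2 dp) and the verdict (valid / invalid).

δ = 99.59°, invalid

α = atan 0.2 = 11.31°;  2α = 22.62°
edge 1: e_1 = (+4.57, -1.55);  n_1 = (-0.3212, -0.9470)
edge 2: e_2 = (+2.21, +4.10);  n_2 = (+0.8803, -0.4745)
∠(n_1, n_2) = 80.41°
δ = |180° − 80.41°| = 99.59°
99.59° > 2α = 22.62°  →  invalid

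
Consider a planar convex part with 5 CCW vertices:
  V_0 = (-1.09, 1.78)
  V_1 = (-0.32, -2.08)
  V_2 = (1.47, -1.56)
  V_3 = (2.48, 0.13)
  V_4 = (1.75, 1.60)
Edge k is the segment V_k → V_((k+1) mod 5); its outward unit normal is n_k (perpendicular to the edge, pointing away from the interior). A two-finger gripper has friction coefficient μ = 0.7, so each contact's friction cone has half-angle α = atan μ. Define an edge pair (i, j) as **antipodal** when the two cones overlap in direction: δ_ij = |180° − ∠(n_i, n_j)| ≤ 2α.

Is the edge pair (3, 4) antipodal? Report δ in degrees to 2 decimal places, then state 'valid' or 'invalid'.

α = atan 0.7 = 34.99°;  2α = 69.98°
edge 3: e_3 = (-0.73, +1.47);  n_3 = (+0.8956, +0.4448)
edge 4: e_4 = (-2.84, +0.18);  n_4 = (+0.0633, +0.9980)
∠(n_3, n_4) = 59.96°
δ = |180° − 59.96°| = 120.04°
120.04° > 2α = 69.98°  →  invalid

δ = 120.04°, invalid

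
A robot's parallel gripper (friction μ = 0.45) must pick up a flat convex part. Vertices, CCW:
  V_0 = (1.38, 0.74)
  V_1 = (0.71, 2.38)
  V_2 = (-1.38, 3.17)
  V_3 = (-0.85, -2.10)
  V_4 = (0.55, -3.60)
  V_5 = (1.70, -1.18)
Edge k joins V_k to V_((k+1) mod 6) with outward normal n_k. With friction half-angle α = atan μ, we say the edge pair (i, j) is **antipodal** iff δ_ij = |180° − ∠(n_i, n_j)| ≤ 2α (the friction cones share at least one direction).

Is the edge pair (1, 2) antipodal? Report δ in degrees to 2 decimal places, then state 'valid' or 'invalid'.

δ = 63.55°, invalid

α = atan 0.45 = 24.23°;  2α = 48.46°
edge 1: e_1 = (-2.09, +0.79);  n_1 = (+0.3536, +0.9354)
edge 2: e_2 = (+0.53, -5.27);  n_2 = (-0.9950, -0.1001)
∠(n_1, n_2) = 116.45°
δ = |180° − 116.45°| = 63.55°
63.55° > 2α = 48.46°  →  invalid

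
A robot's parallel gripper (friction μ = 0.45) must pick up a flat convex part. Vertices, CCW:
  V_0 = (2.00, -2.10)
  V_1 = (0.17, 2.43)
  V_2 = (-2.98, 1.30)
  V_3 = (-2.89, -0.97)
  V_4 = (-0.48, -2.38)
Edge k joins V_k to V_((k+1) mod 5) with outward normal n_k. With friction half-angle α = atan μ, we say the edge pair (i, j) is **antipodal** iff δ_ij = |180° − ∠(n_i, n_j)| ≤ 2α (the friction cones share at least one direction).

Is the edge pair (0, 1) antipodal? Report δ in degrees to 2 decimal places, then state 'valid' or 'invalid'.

δ = 92.26°, invalid

α = atan 0.45 = 24.23°;  2α = 48.46°
edge 0: e_0 = (-1.83, +4.53);  n_0 = (+0.9272, +0.3746)
edge 1: e_1 = (-3.15, -1.13);  n_1 = (-0.3377, +0.9413)
∠(n_0, n_1) = 87.74°
δ = |180° − 87.74°| = 92.26°
92.26° > 2α = 48.46°  →  invalid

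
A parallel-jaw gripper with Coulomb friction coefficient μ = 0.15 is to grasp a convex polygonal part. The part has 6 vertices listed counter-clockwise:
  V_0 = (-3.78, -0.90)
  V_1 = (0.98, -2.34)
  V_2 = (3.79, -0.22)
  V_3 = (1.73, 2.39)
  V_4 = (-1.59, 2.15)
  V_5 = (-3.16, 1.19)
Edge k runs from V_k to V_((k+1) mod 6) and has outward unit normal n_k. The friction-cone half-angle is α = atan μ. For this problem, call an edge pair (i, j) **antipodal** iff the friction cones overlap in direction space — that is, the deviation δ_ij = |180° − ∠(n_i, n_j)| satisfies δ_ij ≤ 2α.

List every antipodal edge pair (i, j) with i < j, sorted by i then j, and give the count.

count = 1; pairs: (1,4)

α = atan 0.15 = 8.53°;  2α = 17.06°
n_0 = (-0.2896, -0.9572)
n_1 = (+0.6023, -0.7983)
n_2 = (+0.7850, +0.6195)
n_3 = (-0.0721, +0.9974)
n_4 = (-0.5217, +0.8531)
n_5 = (-0.9587, +0.2844)
  (0,1): δ = 126.14°  ·
  (0,2): δ = 34.89°  ·
  (0,3): δ = 20.97°  ·
  (0,4): δ = 48.28°  ·
  (0,5): δ = 90.31°  ·
  (1,2): δ = 88.75°  ·
  (1,3): δ = 32.90°  ·
  (1,4): δ = 5.59°  ✓
  (1,5): δ = 36.44°  ·
  (2,3): δ = 124.15°  ·
  (2,4): δ = 96.84°  ·
  (2,5): δ = 54.81°  ·
  (3,4): δ = 152.69°  ·
  (3,5): δ = 110.66°  ·
  (4,5): δ = 137.97°  ·
antipodal pairs: 1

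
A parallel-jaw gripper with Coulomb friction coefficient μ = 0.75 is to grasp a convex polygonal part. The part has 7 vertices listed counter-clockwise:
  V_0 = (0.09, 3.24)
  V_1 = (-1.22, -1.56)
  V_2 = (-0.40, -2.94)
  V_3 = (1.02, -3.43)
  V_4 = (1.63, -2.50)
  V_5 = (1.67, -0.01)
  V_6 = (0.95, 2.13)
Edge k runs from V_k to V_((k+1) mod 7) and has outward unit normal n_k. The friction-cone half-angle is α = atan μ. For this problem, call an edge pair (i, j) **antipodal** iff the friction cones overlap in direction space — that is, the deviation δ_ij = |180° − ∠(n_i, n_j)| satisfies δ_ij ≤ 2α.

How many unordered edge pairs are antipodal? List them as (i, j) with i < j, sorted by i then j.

count = 11; pairs: (0,3), (0,4), (0,5), (0,6), (1,3), (1,4), (1,5), (1,6), (2,4), (2,5), (2,6)

α = atan 0.75 = 36.87°;  2α = 73.74°
n_0 = (-0.9647, +0.2633)
n_1 = (-0.8597, -0.5108)
n_2 = (-0.3262, -0.9453)
n_3 = (+0.8362, -0.5485)
n_4 = (+0.9999, -0.0161)
n_5 = (+0.9478, +0.3189)
n_6 = (+0.7905, +0.6125)
  (0,1): δ = 134.02°  ·
  (0,2): δ = 93.77°  ·
  (0,3): δ = 18.00°  ✓
  (0,4): δ = 14.34°  ✓
  (0,5): δ = 33.86°  ✓
  (0,6): δ = 53.03°  ✓
  (1,2): δ = 139.76°  ·
  (1,3): δ = 63.98°  ✓
  (1,4): δ = 31.64°  ✓
  (1,5): δ = 12.12°  ✓
  (1,6): δ = 7.05°  ✓
  (2,3): δ = 104.22°  ·
  (2,4): δ = 71.88°  ✓
  (2,5): δ = 52.37°  ✓
  (2,6): δ = 33.19°  ✓
  (3,4): δ = 147.66°  ·
  (3,5): δ = 128.14°  ·
  (3,6): δ = 108.97°  ·
  (4,5): δ = 160.48°  ·
  (4,6): δ = 141.31°  ·
  (5,6): δ = 160.83°  ·
antipodal pairs: 11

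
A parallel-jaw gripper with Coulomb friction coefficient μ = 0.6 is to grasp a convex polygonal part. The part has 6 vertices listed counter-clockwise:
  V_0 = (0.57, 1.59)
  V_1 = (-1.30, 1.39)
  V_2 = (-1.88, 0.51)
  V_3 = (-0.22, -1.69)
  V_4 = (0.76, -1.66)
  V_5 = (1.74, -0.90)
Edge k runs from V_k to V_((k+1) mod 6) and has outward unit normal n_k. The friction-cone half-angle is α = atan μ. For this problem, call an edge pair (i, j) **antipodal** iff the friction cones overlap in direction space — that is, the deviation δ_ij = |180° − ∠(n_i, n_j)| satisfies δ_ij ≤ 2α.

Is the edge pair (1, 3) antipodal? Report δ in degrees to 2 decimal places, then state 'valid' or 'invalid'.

δ = 54.86°, valid

α = atan 0.6 = 30.96°;  2α = 61.93°
edge 1: e_1 = (-0.58, -0.88);  n_1 = (-0.8350, +0.5503)
edge 3: e_3 = (+0.98, +0.03);  n_3 = (+0.0306, -0.9995)
∠(n_1, n_3) = 125.14°
δ = |180° − 125.14°| = 54.86°
54.86° ≤ 2α = 61.93°  →  valid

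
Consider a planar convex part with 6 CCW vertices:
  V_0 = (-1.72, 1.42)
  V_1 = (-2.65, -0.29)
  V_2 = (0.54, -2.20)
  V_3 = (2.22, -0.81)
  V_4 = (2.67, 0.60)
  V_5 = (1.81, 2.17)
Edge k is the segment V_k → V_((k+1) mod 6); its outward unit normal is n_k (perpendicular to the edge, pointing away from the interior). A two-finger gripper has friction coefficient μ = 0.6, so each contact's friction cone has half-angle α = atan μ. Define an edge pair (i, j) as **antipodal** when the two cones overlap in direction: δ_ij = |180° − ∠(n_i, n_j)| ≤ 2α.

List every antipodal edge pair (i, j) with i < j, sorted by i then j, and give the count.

count = 7; pairs: (0,2), (0,3), (0,4), (1,4), (1,5), (2,5), (3,5)

α = atan 0.6 = 30.96°;  2α = 61.93°
n_0 = (-0.8785, +0.4778)
n_1 = (-0.5137, -0.8580)
n_2 = (+0.6375, -0.7705)
n_3 = (+0.9527, -0.3040)
n_4 = (+0.8770, +0.4804)
n_5 = (-0.2078, +0.9782)
  (0,1): δ = 92.37°  ·
  (0,2): δ = 21.86°  ✓
  (0,3): δ = 10.84°  ✓
  (0,4): δ = 57.25°  ✓
  (0,5): δ = 130.53°  ·
  (1,2): δ = 109.49°  ·
  (1,3): δ = 76.79°  ·
  (1,4): δ = 30.38°  ✓
  (1,5): δ = 42.91°  ✓
  (2,3): δ = 147.30°  ·
  (2,4): δ = 100.89°  ·
  (2,5): δ = 27.61°  ✓
  (3,4): δ = 133.59°  ·
  (3,5): δ = 60.30°  ✓
  (4,5): δ = 106.72°  ·
antipodal pairs: 7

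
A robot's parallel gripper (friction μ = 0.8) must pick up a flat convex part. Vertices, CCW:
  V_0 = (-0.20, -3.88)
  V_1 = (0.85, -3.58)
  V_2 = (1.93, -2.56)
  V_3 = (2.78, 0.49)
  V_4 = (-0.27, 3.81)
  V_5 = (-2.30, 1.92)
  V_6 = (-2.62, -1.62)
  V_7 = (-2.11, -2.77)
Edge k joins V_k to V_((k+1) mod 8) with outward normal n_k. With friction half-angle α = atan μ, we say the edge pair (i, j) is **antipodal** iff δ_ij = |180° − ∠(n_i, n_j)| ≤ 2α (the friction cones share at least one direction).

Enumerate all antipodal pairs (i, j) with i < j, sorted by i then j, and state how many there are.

α = atan 0.8 = 38.66°;  2α = 77.32°
n_0 = (+0.2747, -0.9615)
n_1 = (+0.6866, -0.7270)
n_2 = (+0.9633, -0.2685)
n_3 = (+0.7364, +0.6765)
n_4 = (-0.6814, +0.7319)
n_5 = (-0.9959, +0.0900)
n_6 = (-0.9141, -0.4054)
n_7 = (-0.5025, -0.8646)
  (0,1): δ = 152.58°  ·
  (0,2): δ = 121.52°  ·
  (0,3): δ = 63.37°  ✓
  (0,4): δ = 27.01°  ✓
  (0,5): δ = 68.89°  ✓
  (0,6): δ = 97.97°  ·
  (0,7): δ = 133.89°  ·
  (1,2): δ = 148.94°  ·
  (1,3): δ = 90.79°  ·
  (1,4): δ = 0.41°  ✓
  (1,5): δ = 41.47°  ✓
  (1,6): δ = 70.55°  ✓
  (1,7): δ = 106.47°  ·
  (2,3): δ = 121.85°  ·
  (2,4): δ = 31.47°  ✓
  (2,5): δ = 10.41°  ✓
  (2,6): δ = 39.49°  ✓
  (2,7): δ = 75.41°  ✓
  (3,4): δ = 89.62°  ·
  (3,5): δ = 47.74°  ✓
  (3,6): δ = 18.66°  ✓
  (3,7): δ = 17.26°  ✓
  (4,5): δ = 138.12°  ·
  (4,6): δ = 109.04°  ·
  (4,7): δ = 73.12°  ✓
  (5,6): δ = 150.92°  ·
  (5,7): δ = 115.00°  ·
  (6,7): δ = 144.08°  ·
antipodal pairs: 14

count = 14; pairs: (0,3), (0,4), (0,5), (1,4), (1,5), (1,6), (2,4), (2,5), (2,6), (2,7), (3,5), (3,6), (3,7), (4,7)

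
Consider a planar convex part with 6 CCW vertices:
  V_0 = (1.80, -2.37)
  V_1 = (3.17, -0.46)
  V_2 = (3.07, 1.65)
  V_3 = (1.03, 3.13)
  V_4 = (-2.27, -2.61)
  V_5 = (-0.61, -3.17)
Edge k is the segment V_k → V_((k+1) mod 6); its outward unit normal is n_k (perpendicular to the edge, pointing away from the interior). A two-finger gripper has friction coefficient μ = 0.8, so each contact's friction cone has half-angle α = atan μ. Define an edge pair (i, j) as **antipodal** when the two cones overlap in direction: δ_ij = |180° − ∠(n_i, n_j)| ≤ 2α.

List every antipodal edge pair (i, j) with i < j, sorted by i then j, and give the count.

α = atan 0.8 = 38.66°;  2α = 77.32°
n_0 = (+0.8126, -0.5828)
n_1 = (+0.9989, +0.0473)
n_2 = (+0.5872, +0.8094)
n_3 = (-0.8669, +0.4984)
n_4 = (-0.3197, -0.9475)
n_5 = (+0.3150, -0.9491)
  (0,1): δ = 141.64°  ·
  (0,2): δ = 90.31°  ·
  (0,3): δ = 5.76°  ✓
  (0,4): δ = 107.01°  ·
  (0,5): δ = 144.01°  ·
  (1,2): δ = 128.67°  ·
  (1,3): δ = 32.61°  ✓
  (1,4): δ = 68.64°  ✓
  (1,5): δ = 105.65°  ·
  (2,3): δ = 83.93°  ·
  (2,4): δ = 17.32°  ✓
  (2,5): δ = 54.32°  ✓
  (3,4): δ = 78.75°  ·
  (3,5): δ = 41.74°  ✓
  (4,5): δ = 142.99°  ·
antipodal pairs: 6

count = 6; pairs: (0,3), (1,3), (1,4), (2,4), (2,5), (3,5)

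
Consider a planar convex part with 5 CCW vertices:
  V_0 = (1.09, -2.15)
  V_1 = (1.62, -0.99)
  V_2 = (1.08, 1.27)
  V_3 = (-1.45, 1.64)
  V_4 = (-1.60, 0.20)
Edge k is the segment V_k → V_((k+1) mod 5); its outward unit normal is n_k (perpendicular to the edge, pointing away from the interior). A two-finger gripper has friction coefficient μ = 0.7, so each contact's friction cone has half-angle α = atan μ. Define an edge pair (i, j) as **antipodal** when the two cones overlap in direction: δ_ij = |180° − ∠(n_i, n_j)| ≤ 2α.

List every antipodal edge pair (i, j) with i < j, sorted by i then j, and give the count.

α = atan 0.7 = 34.99°;  2α = 69.98°
n_0 = (+0.9096, -0.4156)
n_1 = (+0.9726, +0.2324)
n_2 = (+0.1447, +0.9895)
n_3 = (-0.9946, +0.1036)
n_4 = (-0.6579, -0.7531)
  (0,1): δ = 142.01°  ·
  (0,2): δ = 73.76°  ·
  (0,3): δ = 18.61°  ✓
  (0,4): δ = 73.41°  ·
  (1,2): δ = 111.76°  ·
  (1,3): δ = 19.39°  ✓
  (1,4): δ = 35.42°  ✓
  (2,3): δ = 87.63°  ·
  (2,4): δ = 32.82°  ✓
  (3,4): δ = 125.19°  ·
antipodal pairs: 4

count = 4; pairs: (0,3), (1,3), (1,4), (2,4)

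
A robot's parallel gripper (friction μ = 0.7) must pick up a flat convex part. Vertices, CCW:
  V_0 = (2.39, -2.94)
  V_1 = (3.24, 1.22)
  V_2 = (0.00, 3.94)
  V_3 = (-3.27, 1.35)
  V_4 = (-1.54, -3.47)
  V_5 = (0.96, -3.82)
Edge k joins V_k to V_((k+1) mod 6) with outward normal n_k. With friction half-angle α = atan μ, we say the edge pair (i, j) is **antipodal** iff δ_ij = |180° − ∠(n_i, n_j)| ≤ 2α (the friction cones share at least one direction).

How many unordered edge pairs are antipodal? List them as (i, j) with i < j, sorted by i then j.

α = atan 0.7 = 34.99°;  2α = 69.98°
n_0 = (+0.9798, -0.2002)
n_1 = (+0.6430, +0.7659)
n_2 = (-0.6209, +0.7839)
n_3 = (-0.9412, -0.3378)
n_4 = (-0.1386, -0.9903)
n_5 = (+0.5241, -0.8517)
  (0,1): δ = 118.47°  ·
  (0,2): δ = 40.07°  ✓
  (0,3): δ = 31.29°  ✓
  (0,4): δ = 93.58°  ·
  (0,5): δ = 133.16°  ·
  (1,2): δ = 101.61°  ·
  (1,3): δ = 30.24°  ✓
  (1,4): δ = 32.04°  ✓
  (1,5): δ = 71.62°  ·
  (2,3): δ = 108.64°  ·
  (2,4): δ = 46.35°  ✓
  (2,5): δ = 6.77°  ✓
  (3,4): δ = 117.71°  ·
  (3,5): δ = 78.14°  ·
  (4,5): δ = 140.42°  ·
antipodal pairs: 6

count = 6; pairs: (0,2), (0,3), (1,3), (1,4), (2,4), (2,5)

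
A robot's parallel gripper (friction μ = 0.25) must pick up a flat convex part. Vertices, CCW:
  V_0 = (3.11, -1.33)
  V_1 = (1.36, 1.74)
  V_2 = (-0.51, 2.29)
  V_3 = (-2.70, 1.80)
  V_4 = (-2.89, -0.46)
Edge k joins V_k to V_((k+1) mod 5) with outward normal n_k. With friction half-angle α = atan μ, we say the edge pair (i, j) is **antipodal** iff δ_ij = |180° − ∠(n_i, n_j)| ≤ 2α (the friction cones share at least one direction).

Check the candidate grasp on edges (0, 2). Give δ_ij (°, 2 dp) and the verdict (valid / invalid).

δ = 107.07°, invalid

α = atan 0.25 = 14.04°;  2α = 28.07°
edge 0: e_0 = (-1.75, +3.07);  n_0 = (+0.8688, +0.4952)
edge 2: e_2 = (-2.19, -0.49);  n_2 = (-0.2183, +0.9759)
∠(n_0, n_2) = 72.93°
δ = |180° − 72.93°| = 107.07°
107.07° > 2α = 28.07°  →  invalid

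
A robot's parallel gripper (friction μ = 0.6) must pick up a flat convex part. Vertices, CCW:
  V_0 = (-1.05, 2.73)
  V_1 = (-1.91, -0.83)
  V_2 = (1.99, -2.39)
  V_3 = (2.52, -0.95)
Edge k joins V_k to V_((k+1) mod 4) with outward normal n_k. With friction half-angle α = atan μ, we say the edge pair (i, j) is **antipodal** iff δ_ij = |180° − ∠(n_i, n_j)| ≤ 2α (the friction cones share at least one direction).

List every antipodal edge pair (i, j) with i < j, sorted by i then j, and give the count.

α = atan 0.6 = 30.96°;  2α = 61.93°
n_0 = (-0.9720, +0.2348)
n_1 = (-0.3714, -0.9285)
n_2 = (+0.9385, -0.3454)
n_3 = (+0.7178, +0.6963)
  (0,1): δ = 98.22°  ·
  (0,2): δ = 6.63°  ✓
  (0,3): δ = 57.71°  ✓
  (1,2): δ = 88.41°  ·
  (1,3): δ = 24.07°  ✓
  (2,3): δ = 115.66°  ·
antipodal pairs: 3

count = 3; pairs: (0,2), (0,3), (1,3)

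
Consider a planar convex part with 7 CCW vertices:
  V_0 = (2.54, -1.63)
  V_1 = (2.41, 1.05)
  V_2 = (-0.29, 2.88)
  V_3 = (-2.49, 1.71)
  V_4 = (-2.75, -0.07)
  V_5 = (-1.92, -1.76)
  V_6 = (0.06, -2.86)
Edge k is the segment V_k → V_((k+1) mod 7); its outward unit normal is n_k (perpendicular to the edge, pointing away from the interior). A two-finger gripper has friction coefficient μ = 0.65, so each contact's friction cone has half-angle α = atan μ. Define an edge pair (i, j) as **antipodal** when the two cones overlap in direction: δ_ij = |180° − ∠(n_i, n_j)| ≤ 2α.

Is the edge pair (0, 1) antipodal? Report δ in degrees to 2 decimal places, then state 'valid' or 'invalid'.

α = atan 0.65 = 33.02°;  2α = 66.05°
edge 0: e_0 = (-0.13, +2.68);  n_0 = (+0.9988, +0.0485)
edge 1: e_1 = (-2.70, +1.83);  n_1 = (+0.5611, +0.8278)
∠(n_0, n_1) = 53.09°
δ = |180° − 53.09°| = 126.91°
126.91° > 2α = 66.05°  →  invalid

δ = 126.91°, invalid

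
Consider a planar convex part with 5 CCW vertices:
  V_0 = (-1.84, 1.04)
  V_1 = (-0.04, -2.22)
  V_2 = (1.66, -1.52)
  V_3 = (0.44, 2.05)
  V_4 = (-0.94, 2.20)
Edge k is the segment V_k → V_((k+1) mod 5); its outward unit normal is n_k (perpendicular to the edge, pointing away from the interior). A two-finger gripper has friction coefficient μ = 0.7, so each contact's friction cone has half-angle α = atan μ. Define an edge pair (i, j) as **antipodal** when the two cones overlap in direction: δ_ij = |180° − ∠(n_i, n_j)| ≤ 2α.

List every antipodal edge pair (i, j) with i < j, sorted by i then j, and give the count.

α = atan 0.7 = 34.99°;  2α = 69.98°
n_0 = (-0.8754, -0.4834)
n_1 = (+0.3807, -0.9247)
n_2 = (+0.9463, +0.3234)
n_3 = (+0.1081, +0.9941)
n_4 = (-0.7901, +0.6130)
  (0,1): δ = 96.53°  ·
  (0,2): δ = 10.04°  ✓
  (0,3): δ = 54.89°  ✓
  (0,4): δ = 113.29°  ·
  (1,2): δ = 93.51°  ·
  (1,3): δ = 28.58°  ✓
  (1,4): δ = 29.81°  ✓
  (2,3): δ = 115.07°  ·
  (2,4): δ = 56.67°  ✓
  (3,4): δ = 121.60°  ·
antipodal pairs: 5

count = 5; pairs: (0,2), (0,3), (1,3), (1,4), (2,4)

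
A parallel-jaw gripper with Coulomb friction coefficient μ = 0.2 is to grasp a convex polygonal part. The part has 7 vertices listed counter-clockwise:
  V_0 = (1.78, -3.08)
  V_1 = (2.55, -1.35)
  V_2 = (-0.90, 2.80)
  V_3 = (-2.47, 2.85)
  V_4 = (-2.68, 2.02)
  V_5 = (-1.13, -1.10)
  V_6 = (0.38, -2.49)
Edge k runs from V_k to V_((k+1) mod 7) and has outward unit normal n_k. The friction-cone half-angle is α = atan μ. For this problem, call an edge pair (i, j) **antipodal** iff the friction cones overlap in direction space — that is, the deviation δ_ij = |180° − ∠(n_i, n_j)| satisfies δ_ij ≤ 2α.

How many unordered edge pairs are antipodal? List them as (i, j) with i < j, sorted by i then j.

count = 4; pairs: (0,3), (1,4), (1,5), (2,6)

α = atan 0.2 = 11.31°;  2α = 22.62°
n_0 = (+0.9136, -0.4066)
n_1 = (+0.7690, +0.6393)
n_2 = (+0.0318, +0.9995)
n_3 = (-0.9695, +0.2453)
n_4 = (-0.8956, -0.4449)
n_5 = (-0.6773, -0.7357)
n_6 = (-0.3884, -0.9215)
  (0,1): δ = 116.27°  ·
  (0,2): δ = 67.83°  ·
  (0,3): δ = 9.79°  ✓
  (0,4): δ = 50.41°  ·
  (0,5): δ = 71.36°  ·
  (0,6): δ = 91.14°  ·
  (1,2): δ = 131.56°  ·
  (1,3): δ = 53.94°  ·
  (1,4): δ = 13.32°  ✓
  (1,5): δ = 7.63°  ✓
  (1,6): δ = 27.41°  ·
  (2,3): δ = 102.37°  ·
  (2,4): δ = 61.76°  ·
  (2,5): δ = 40.81°  ·
  (2,6): δ = 21.03°  ✓
  (3,4): δ = 139.38°  ·
  (3,5): δ = 118.43°  ·
  (3,6): δ = 98.65°  ·
  (4,5): δ = 159.05°  ·
  (4,6): δ = 139.27°  ·
  (5,6): δ = 160.22°  ·
antipodal pairs: 4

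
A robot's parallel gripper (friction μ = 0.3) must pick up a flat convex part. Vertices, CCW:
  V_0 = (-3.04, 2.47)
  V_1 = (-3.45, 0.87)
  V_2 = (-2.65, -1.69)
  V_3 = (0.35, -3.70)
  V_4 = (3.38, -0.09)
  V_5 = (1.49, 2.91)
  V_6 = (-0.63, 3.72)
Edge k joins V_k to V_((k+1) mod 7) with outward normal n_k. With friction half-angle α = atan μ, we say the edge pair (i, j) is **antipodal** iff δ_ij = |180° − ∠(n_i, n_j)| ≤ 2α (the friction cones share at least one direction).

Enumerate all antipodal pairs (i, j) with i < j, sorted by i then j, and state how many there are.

count = 5; pairs: (0,3), (1,4), (2,4), (2,5), (3,6)

α = atan 0.3 = 16.70°;  2α = 33.40°
n_0 = (-0.9687, +0.2482)
n_1 = (-0.9545, -0.2983)
n_2 = (-0.5566, -0.8308)
n_3 = (+0.7660, -0.6429)
n_4 = (+0.8461, +0.5330)
n_5 = (+0.3569, +0.9341)
n_6 = (-0.4604, +0.8877)
  (0,1): δ = 148.27°  ·
  (0,2): δ = 109.45°  ·
  (0,3): δ = 25.64°  ✓
  (0,4): δ = 46.58°  ·
  (0,5): δ = 83.46°  ·
  (0,6): δ = 131.79°  ·
  (1,2): δ = 141.18°  ·
  (1,3): δ = 57.36°  ·
  (1,4): δ = 14.86°  ✓
  (1,5): δ = 51.74°  ·
  (1,6): δ = 100.06°  ·
  (2,3): δ = 96.19°  ·
  (2,4): δ = 23.97°  ✓
  (2,5): δ = 12.91°  ✓
  (2,6): δ = 61.24°  ·
  (3,4): δ = 107.78°  ·
  (3,5): δ = 70.90°  ·
  (3,6): δ = 22.58°  ✓
  (4,5): δ = 143.12°  ·
  (4,6): δ = 94.80°  ·
  (5,6): δ = 131.67°  ·
antipodal pairs: 5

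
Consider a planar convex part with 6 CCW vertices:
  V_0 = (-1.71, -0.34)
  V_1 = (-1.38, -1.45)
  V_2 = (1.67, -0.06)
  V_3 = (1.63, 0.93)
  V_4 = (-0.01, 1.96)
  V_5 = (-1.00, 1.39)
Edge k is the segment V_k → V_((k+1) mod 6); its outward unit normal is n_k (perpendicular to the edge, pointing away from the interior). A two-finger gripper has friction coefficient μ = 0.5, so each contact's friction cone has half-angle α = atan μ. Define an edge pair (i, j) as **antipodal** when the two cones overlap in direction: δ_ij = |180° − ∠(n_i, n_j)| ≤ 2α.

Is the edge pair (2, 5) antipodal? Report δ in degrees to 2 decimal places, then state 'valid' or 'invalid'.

δ = 24.63°, valid

α = atan 0.5 = 26.57°;  2α = 53.13°
edge 2: e_2 = (-0.04, +0.99);  n_2 = (+0.9992, +0.0404)
edge 5: e_5 = (-0.71, -1.73);  n_5 = (-0.9251, +0.3797)
∠(n_2, n_5) = 155.37°
δ = |180° − 155.37°| = 24.63°
24.63° ≤ 2α = 53.13°  →  valid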